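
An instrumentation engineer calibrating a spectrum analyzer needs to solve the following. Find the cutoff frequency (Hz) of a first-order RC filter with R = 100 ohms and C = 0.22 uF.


Cutoff frequency of a first-order RC filter:
fc = 1 / (2 * pi * R * C)
C = 0.22 uF = 2.2e-07 F
fc = 1 / (2 * pi * 100 * 2.2e-07)
   = 1 / 0.00013823007675795
   = 7234.315595 Hz

7234.315595 Hz


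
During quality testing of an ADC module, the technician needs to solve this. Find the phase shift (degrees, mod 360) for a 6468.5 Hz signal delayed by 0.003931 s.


Phase shift from frequency and time delay:
phi = 360 * f * t_delay
    = 360 * 6468.5 * 0.003931
    = 9153.96 degrees
    mod 360 = 153.96 degrees

153.96 degrees


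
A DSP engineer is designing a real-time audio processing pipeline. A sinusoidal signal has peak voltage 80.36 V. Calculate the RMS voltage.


RMS voltage for a sinusoidal waveform:
V_rms = V_peak / sqrt(2)
      = 80.36 / 1.414214
      = 56.823 V

56.823 V


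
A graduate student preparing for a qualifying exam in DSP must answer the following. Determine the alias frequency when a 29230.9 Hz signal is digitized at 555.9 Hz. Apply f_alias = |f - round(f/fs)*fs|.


Compute the nearest integer multiple of fs to the signal:
n = round(29230.9 / 555.9) = 53
f_alias = |29230.9 - 53 * 555.9|
        = |29230.9 - 29462.7|
        = 231.8 Hz

231.8


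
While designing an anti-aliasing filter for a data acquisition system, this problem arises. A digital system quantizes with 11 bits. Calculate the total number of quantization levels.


Number of quantization levels = 2^N
= 2^11
= 2048

2048


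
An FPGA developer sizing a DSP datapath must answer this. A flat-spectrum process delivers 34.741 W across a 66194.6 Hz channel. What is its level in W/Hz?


Power spectral density:
PSD = P / BW
    = 34.741 / 66194.6
    = 0.00052483 W/Hz

0.00052483 W/Hz


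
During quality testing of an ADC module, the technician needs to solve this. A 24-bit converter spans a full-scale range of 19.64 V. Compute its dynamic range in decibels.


Dynamic range from full-scale to LSB:
V_min = V_max / 2^bits = 19.64 / 2^24
DR = 20 * log10(V_max / V_min)
   = 20 * log10(2^24)
   = 20 * 24 * log10(2)
   = 144.49 dB

144.49 dB


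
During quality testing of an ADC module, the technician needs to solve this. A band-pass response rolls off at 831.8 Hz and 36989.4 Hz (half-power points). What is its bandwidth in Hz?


Bandwidth is the difference of -3dB frequencies:
BW = f_high - f_low
   = 36989.4 - 831.8
   = 36157.6 Hz

36157.6 Hz


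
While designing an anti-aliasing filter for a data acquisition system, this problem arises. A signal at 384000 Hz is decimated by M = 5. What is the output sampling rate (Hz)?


Decimation reduces the sample rate:
fs_out = fs_in / M
       = 384000 / 5
       = 76800.0 Hz

76800.0 Hz


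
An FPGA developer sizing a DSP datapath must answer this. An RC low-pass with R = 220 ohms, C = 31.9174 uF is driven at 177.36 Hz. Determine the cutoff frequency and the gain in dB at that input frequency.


Step 1 — cutoff frequency:
fc = 1 / (2*pi*R*C)
C = 31.9174 uF = 3.19174e-05 F
fc = 1 / (2*pi*220*3.19174e-05)
   = 22.6657 Hz

Step 2 — magnitude at f = 177.36 Hz:
|H(f)| = 1 / sqrt(1 + (f/fc)^2)
f/fc = 177.36 / 22.6657 = 7.82504
|H| = 1 / sqrt(1 + 61.231251) = 0.1267639
|H|_dB = 20*log10(0.1267639) = -17.94 dB

fc = 22.6657 Hz; |H(177.36 Hz)| = -17.94 dB


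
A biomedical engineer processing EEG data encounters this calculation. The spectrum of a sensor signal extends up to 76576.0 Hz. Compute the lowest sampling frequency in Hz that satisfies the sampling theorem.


The Nyquist rate is twice the maximum frequency component.
fs_min = 2 * fmax
      = 2 * 76576.0
      = 153152.0 Hz

153152.0


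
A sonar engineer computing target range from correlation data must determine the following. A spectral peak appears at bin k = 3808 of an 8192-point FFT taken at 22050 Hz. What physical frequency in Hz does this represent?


Frequency of DFT bin k:
f_k = k * fs / N
    = 3808 * 22050 / 8192
    = 83966400 / 8192
    = 10249.805 Hz

10249.805 Hz


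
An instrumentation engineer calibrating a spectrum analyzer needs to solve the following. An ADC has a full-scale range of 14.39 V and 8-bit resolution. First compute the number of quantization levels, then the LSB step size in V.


Step 1 — number of quantization levels:
L = 2^N = 2^8 = 256

Step 2 — LSB step size:
delta = Vfs / L
      = 14.39 / 256
      = 0.05621094 V

Levels = 256; step size = 0.05621094 V


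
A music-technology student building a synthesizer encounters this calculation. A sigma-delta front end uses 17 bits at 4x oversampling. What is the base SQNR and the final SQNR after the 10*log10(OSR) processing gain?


Step 1 — baseline SQNR at Nyquist:
SQNR_base = 6.02*N + 1.76
          = 6.02*17 + 1.76
          = 104.1 dB

Step 2 — oversampling processing gain:
G = 10*log10(OSR) = 10*log10(4) = 6.02 dB

Step 3 — total:
SQNR_total = 104.1 + 6.02 = 110.12 dB

Base SQNR = 104.1 dB; oversampled SQNR = 110.12 dB


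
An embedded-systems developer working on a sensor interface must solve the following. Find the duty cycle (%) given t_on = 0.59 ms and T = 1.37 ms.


Duty cycle as a percentage:
DC = (t_on / T) * 100
   = (0.59 / 1.37) * 100
   = 0.430657 * 100
   = 43.07 %

43.07 %


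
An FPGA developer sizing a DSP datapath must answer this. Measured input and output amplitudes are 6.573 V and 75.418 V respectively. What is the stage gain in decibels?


Voltage gain in dB:
G = 20 * log10(Vout / Vin)
  = 20 * log10(75.418 / 6.573)
  = 20 * log10(11.473908)
  = 20 * 1.059711
  = 21.19 dB

21.19 dB


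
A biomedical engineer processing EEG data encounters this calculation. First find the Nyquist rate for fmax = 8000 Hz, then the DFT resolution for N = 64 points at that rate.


Step 1 — Nyquist sampling rate:
fs = 2 * fmax = 2 * 8000 = 16000 Hz

Step 2 — DFT bin spacing:
df = fs / N = 16000 / 64 = 250.0 Hz

250.0 Hz


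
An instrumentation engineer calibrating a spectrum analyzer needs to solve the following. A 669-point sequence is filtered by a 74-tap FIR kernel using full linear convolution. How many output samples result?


Linear convolution output length:
L = N + M - 1
  = 669 + 74 - 1
  = 742 samples

742


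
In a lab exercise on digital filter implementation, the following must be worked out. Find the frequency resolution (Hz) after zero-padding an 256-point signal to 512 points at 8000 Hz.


Frequency resolution after zero-padding:
N_padded = 256 * 2 = 512
df = fs / N_padded
   = 8000 / 512
   = 15.625 Hz

15.625 Hz


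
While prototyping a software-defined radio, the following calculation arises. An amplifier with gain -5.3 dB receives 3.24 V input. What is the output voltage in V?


Output voltage from dB gain:
V_out = V_in * 10^(gain_dB / 20)
      = 3.24 * 10^(-5.3 / 20)
      = 3.24 * 0.54325
      = 1.7601 V

1.7601 V


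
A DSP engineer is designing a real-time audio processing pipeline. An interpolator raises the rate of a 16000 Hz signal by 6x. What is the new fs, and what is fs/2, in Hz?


Step 1 — output sample rate after interpolation by L:
fs_out = L * fs_in = 6 * 16000 = 96000 Hz

Step 2 — Nyquist frequency of the output stream:
f_Nyq = fs_out / 2 = 96000 / 2 = 48000.0 Hz

fs_out = 96000 Hz; f_Nyquist = 48000.0 Hz


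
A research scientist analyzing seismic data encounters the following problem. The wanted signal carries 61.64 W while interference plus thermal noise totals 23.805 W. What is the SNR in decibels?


SNR in decibels:
SNR = 10 * log10(Ps / Pn)
    = 10 * log10(61.64 / 23.805)
    = 10 * log10(2.5894)
    = 10 * 0.4132
    = 4.13 dB

4.13 dB


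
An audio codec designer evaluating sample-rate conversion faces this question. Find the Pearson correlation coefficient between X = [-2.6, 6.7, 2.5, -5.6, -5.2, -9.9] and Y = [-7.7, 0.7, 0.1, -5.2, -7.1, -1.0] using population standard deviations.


Pearson correlation coefficient (population):
r = cov(X,Y) / (std(X) * std(Y))
Mean X = -2.35, Mean Y = -3.3667
Cov(X,Y) = 8.905
Std(X) = 5.495074, Std(Y) = 3.421338
r = 0.4737

0.4737


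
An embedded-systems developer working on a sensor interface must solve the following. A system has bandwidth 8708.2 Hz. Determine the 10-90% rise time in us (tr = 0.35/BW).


Rise time from bandwidth relationship:
tr = 0.35 / BW
   = 0.35 / 8708.2
   = 4.019200294e-05 s
   = 40.192 us

40.192 us


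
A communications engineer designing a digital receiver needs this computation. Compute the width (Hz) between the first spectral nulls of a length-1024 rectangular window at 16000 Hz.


Main lobe width for a rectangular window:
Width = 2 * fs / N
      = 2 * 16000 / 1024
      = 32000 / 1024
      = 31.25 Hz

31.25 Hz


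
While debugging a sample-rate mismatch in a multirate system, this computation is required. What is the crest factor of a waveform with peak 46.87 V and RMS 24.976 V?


Crest factor is the ratio of peak to RMS:
CF = V_peak / V_rms
   = 46.87 / 24.976
   = 1.8766

1.8766


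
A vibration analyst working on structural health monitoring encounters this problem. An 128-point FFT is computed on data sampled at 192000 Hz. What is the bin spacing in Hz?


DFT frequency resolution:
df = fs / N
   = 192000 / 128
   = 1500.0 Hz

1500.0 Hz


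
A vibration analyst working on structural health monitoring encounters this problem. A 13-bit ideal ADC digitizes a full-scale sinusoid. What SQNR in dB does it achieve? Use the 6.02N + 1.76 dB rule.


Theoretical SNR for a full-scale sinusoid:
SNR = 6.02 * N + 1.76
    = 6.02 * 13 + 1.76
    = 78.26 + 1.76
    = 80.02 dB

80.02 dB


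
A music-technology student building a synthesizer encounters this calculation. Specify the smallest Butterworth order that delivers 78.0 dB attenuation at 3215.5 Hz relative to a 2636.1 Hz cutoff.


Butterworth filter order formula:
n = log10(10^(A/10) - 1) / (2 * log10(f_stop/f_pass))
10^(78.0/10) - 1 = 63095733.448
f_stop/f_pass = 3215.5 / 2636.1 = 1.2198
n = 45.1982 -> ceil = 46

46


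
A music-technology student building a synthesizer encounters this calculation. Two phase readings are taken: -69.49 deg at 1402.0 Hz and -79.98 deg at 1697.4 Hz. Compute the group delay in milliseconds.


Group delay from phase difference:
tau = -d(phi)/d(omega)
d(phi) = -10.49 deg = -0.183085 rad
d(omega) = 2*pi*(1697.4 - 1402.0) = 1856.0529 rad/s
tau = -(-0.183085) / 1856.0529
    = 0.0986 ms

0.0986 ms


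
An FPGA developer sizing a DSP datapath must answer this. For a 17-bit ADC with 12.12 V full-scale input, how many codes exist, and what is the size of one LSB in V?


Step 1 — number of quantization levels:
L = 2^N = 2^17 = 131072

Step 2 — LSB step size:
delta = Vfs / L
      = 12.12 / 131072
      = 9.247e-05 V

Levels = 131072; step size = 9.247e-05 V


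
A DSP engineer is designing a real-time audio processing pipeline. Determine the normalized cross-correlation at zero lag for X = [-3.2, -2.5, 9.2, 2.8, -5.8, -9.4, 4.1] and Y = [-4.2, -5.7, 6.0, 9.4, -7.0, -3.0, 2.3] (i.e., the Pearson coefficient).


Pearson correlation coefficient (population):
r = cov(X,Y) / (std(X) * std(Y))
Mean X = -0.6857, Mean Y = -0.3143
Cov(X,Y) = 26.561633
Std(X) = 5.909902, Std(Y) = 5.819776
r = 0.7723

0.7723


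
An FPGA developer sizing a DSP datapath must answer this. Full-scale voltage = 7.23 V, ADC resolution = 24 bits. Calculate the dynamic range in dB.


Dynamic range from full-scale to LSB:
V_min = V_max / 2^bits = 7.23 / 2^24
DR = 20 * log10(V_max / V_min)
   = 20 * log10(2^24)
   = 20 * 24 * log10(2)
   = 144.49 dB

144.49 dB


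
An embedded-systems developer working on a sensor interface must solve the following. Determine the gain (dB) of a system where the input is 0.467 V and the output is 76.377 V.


Voltage gain in dB:
G = 20 * log10(Vout / Vin)
  = 20 * log10(76.377 / 0.467)
  = 20 * log10(163.54818)
  = 20 * 2.213646
  = 44.27 dB

44.27 dB


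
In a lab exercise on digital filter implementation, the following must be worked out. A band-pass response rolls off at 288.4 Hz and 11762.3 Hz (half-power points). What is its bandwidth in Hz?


Bandwidth is the difference of -3dB frequencies:
BW = f_high - f_low
   = 11762.3 - 288.4
   = 11473.9 Hz

11473.9 Hz


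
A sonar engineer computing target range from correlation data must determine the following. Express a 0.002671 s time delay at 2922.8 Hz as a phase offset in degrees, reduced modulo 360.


Phase shift from frequency and time delay:
phi = 360 * f * t_delay
    = 360 * 2922.8 * 0.002671
    = 2810.45 degrees
    mod 360 = 290.45 degrees

290.45 degrees


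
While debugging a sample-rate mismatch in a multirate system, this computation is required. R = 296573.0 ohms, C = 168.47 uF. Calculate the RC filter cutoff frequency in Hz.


Cutoff frequency of a first-order RC filter:
fc = 1 / (2 * pi * R * C)
C = 168.47 uF = 0.00016847 F
fc = 1 / (2 * pi * 296573.0 * 0.00016847)
   = 1 / 313.93089237041
   = 0.003185 Hz

0.003185 Hz


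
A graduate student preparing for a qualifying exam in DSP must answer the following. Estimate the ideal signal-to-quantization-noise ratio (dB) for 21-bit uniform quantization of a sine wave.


Theoretical SNR for a full-scale sinusoid:
SNR = 6.02 * N + 1.76
    = 6.02 * 21 + 1.76
    = 126.42 + 1.76
    = 128.18 dB

128.18 dB


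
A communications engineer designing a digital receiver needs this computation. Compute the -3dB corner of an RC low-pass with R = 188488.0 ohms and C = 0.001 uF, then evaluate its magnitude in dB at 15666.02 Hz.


Step 1 — cutoff frequency:
fc = 1 / (2*pi*R*C)
C = 0.001 uF = 1e-09 F
fc = 1 / (2*pi*188488.0*1e-09)
   = 844.377 Hz

Step 2 — magnitude at f = 15666.02 Hz:
|H(f)| = 1 / sqrt(1 + (f/fc)^2)
f/fc = 15666.02 / 844.377 = 18.553348
|H| = 1 / sqrt(1 + 344.226722) = 0.0538205
|H|_dB = 20*log10(0.0538205) = -25.38 dB

fc = 844.377 Hz; |H(15666.02 Hz)| = -25.38 dB


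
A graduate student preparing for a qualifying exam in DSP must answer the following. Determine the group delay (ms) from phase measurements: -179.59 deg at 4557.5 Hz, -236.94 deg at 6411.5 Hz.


Group delay from phase difference:
tau = -d(phi)/d(omega)
d(phi) = -57.35 deg = -1.000946 rad
d(omega) = 2*pi*(6411.5 - 4557.5) = 11649.0256 rad/s
tau = -(-1.000946) / 11649.0256
    = 0.0859 ms

0.0859 ms


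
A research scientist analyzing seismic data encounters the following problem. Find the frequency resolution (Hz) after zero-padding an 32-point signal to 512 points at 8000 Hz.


Frequency resolution after zero-padding:
N_padded = 32 * 16 = 512
df = fs / N_padded
   = 8000 / 512
   = 15.625 Hz

15.625 Hz


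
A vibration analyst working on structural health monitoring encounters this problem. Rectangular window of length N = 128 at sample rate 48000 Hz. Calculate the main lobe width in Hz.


Main lobe width for a rectangular window:
Width = 2 * fs / N
      = 2 * 48000 / 128
      = 96000 / 128
      = 750.0 Hz

750.0 Hz


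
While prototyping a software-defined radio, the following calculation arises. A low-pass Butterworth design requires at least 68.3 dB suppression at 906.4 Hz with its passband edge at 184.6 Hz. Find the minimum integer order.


Butterworth filter order formula:
n = log10(10^(A/10) - 1) / (2 * log10(f_stop/f_pass))
10^(68.3/10) - 1 = 6760828.7539
f_stop/f_pass = 906.4 / 184.6 = 4.9101
n = 4.9415 -> ceil = 5

5


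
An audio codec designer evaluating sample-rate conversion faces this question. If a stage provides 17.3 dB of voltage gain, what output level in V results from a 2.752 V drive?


Output voltage from dB gain:
V_out = V_in * 10^(gain_dB / 20)
      = 2.752 * 10^(17.3 / 20)
      = 2.752 * 7.328245
      = 20.1673 V

20.1673 V


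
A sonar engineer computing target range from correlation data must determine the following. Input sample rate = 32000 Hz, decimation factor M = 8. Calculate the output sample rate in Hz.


Decimation reduces the sample rate:
fs_out = fs_in / M
       = 32000 / 8
       = 4000.0 Hz

4000.0 Hz


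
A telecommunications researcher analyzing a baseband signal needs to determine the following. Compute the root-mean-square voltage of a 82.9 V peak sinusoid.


RMS voltage for a sinusoidal waveform:
V_rms = V_peak / sqrt(2)
      = 82.9 / 1.414214
      = 58.619 V

58.619 V


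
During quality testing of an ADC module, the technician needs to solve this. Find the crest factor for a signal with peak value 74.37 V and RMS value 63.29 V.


Crest factor is the ratio of peak to RMS:
CF = V_peak / V_rms
   = 74.37 / 63.29
   = 1.1751

1.1751


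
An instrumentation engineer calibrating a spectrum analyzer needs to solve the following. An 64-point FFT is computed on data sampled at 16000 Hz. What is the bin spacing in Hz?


DFT frequency resolution:
df = fs / N
   = 16000 / 64
   = 250.0 Hz

250.0 Hz


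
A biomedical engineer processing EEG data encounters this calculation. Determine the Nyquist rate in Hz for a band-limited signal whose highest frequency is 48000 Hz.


The Nyquist rate is twice the maximum frequency component.
fs_min = 2 * fmax
      = 2 * 48000
      = 96000 Hz

96000


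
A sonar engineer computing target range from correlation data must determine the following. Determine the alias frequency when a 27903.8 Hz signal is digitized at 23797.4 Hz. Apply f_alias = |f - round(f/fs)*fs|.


Compute the nearest integer multiple of fs to the signal:
n = round(27903.8 / 23797.4) = 1
f_alias = |27903.8 - 1 * 23797.4|
        = |27903.8 - 23797.4|
        = 4106.4 Hz

4106.4


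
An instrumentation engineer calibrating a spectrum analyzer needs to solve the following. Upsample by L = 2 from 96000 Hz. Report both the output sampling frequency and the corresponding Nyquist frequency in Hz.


Step 1 — output sample rate after interpolation by L:
fs_out = L * fs_in = 2 * 96000 = 192000 Hz

Step 2 — Nyquist frequency of the output stream:
f_Nyq = fs_out / 2 = 192000 / 2 = 96000.0 Hz

fs_out = 192000 Hz; f_Nyquist = 96000.0 Hz


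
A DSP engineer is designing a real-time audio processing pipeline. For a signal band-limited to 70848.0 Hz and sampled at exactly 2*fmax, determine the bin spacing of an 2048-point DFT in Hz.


Step 1 — Nyquist sampling rate:
fs = 2 * fmax = 2 * 70848.0 = 141696.0 Hz

Step 2 — DFT bin spacing:
df = fs / N = 141696.0 / 2048 = 69.1875 Hz

69.1875 Hz


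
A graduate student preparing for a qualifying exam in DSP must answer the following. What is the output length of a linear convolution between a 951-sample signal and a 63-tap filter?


Linear convolution output length:
L = N + M - 1
  = 951 + 63 - 1
  = 1013 samples

1013


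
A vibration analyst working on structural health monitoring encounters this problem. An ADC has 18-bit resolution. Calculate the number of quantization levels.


Number of quantization levels = 2^N
= 2^18
= 262144

262144


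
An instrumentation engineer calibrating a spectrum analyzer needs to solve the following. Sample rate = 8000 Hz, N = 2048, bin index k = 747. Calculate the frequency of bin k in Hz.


Frequency of DFT bin k:
f_k = k * fs / N
    = 747 * 8000 / 2048
    = 5976000 / 2048
    = 2917.969 Hz

2917.969 Hz


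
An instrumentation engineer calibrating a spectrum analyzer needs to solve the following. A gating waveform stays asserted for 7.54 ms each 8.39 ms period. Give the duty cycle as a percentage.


Duty cycle as a percentage:
DC = (t_on / T) * 100
   = (7.54 / 8.39) * 100
   = 0.898689 * 100
   = 89.87 %

89.87 %


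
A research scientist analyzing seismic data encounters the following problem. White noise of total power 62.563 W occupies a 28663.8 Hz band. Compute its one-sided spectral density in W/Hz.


Power spectral density:
PSD = P / BW
    = 62.563 / 28663.8
    = 0.00218265 W/Hz

0.00218265 W/Hz


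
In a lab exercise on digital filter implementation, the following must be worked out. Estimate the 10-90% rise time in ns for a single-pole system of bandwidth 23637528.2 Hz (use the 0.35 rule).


Rise time from bandwidth relationship:
tr = 0.35 / BW
   = 0.35 / 23637528.2
   = 1.480696277e-08 s
   = 14.807 ns

14.807 ns


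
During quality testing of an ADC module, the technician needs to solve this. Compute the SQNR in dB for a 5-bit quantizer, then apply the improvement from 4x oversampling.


Step 1 — baseline SQNR at Nyquist:
SQNR_base = 6.02*N + 1.76
          = 6.02*5 + 1.76
          = 31.86 dB

Step 2 — oversampling processing gain:
G = 10*log10(OSR) = 10*log10(4) = 6.02 dB

Step 3 — total:
SQNR_total = 31.86 + 6.02 = 37.88 dB

Base SQNR = 31.86 dB; oversampled SQNR = 37.88 dB


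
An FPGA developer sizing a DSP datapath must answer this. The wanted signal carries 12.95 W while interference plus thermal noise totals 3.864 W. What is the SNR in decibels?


SNR in decibels:
SNR = 10 * log10(Ps / Pn)
    = 10 * log10(12.95 / 3.864)
    = 10 * log10(3.3514)
    = 10 * 0.5252
    = 5.25 dB

5.25 dB


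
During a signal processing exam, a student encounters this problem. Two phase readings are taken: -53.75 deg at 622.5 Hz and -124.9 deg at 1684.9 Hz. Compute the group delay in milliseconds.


Group delay from phase difference:
tau = -d(phi)/d(omega)
d(phi) = -71.15 deg = -1.241802 rad
d(omega) = 2*pi*(1684.9 - 622.5) = 6675.2561 rad/s
tau = -(-1.241802) / 6675.2561
    = 0.186 ms

0.186 ms


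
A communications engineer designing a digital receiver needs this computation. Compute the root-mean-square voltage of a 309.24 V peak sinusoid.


RMS voltage for a sinusoidal waveform:
V_rms = V_peak / sqrt(2)
      = 309.24 / 1.414214
      = 218.666 V

218.666 V


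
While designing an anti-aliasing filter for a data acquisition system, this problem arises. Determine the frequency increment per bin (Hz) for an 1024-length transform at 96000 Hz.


DFT frequency resolution:
df = fs / N
   = 96000 / 1024
   = 93.75 Hz

93.75 Hz


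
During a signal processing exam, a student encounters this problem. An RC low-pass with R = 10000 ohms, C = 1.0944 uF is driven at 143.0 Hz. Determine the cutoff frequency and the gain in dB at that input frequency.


Step 1 — cutoff frequency:
fc = 1 / (2*pi*R*C)
C = 1.0944 uF = 1.0944e-06 F
fc = 1 / (2*pi*10000*1.0944e-06)
   = 14.5427 Hz

Step 2 — magnitude at f = 143.0 Hz:
|H(f)| = 1 / sqrt(1 + (f/fc)^2)
f/fc = 143.0 / 14.5427 = 9.833112
|H| = 1 / sqrt(1 + 96.690092) = 0.1011754
|H|_dB = 20*log10(0.1011754) = -19.9 dB

fc = 14.5427 Hz; |H(143.0 Hz)| = -19.9 dB


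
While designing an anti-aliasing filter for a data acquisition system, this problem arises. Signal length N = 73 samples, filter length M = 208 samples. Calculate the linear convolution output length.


Linear convolution output length:
L = N + M - 1
  = 73 + 208 - 1
  = 280 samples

280


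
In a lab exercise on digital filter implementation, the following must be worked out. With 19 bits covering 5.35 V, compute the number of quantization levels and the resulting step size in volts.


Step 1 — number of quantization levels:
L = 2^N = 2^19 = 524288

Step 2 — LSB step size:
delta = Vfs / L
      = 5.35 / 524288
      = 1.02e-05 V

Levels = 524288; step size = 1.02e-05 V


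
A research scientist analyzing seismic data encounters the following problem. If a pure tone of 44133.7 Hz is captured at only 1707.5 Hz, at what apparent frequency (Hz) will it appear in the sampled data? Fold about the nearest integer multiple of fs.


Compute the nearest integer multiple of fs to the signal:
n = round(44133.7 / 1707.5) = 26
f_alias = |44133.7 - 26 * 1707.5|
        = |44133.7 - 44395.0|
        = 261.3 Hz

261.3


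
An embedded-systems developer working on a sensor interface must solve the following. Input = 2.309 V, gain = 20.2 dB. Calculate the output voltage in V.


Output voltage from dB gain:
V_out = V_in * 10^(gain_dB / 20)
      = 2.309 * 10^(20.2 / 20)
      = 2.309 * 10.23293
      = 23.6278 V

23.6278 V


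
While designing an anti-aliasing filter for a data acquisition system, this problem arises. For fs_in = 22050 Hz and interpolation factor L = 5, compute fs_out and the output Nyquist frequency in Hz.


Step 1 — output sample rate after interpolation by L:
fs_out = L * fs_in = 5 * 22050 = 110250 Hz

Step 2 — Nyquist frequency of the output stream:
f_Nyq = fs_out / 2 = 110250 / 2 = 55125.0 Hz

fs_out = 110250 Hz; f_Nyquist = 55125.0 Hz


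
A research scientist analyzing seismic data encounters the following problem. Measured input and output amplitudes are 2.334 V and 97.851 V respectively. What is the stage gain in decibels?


Voltage gain in dB:
G = 20 * log10(Vout / Vin)
  = 20 * log10(97.851 / 2.334)
  = 20 * log10(41.924165)
  = 20 * 1.622464
  = 32.45 dB

32.45 dB


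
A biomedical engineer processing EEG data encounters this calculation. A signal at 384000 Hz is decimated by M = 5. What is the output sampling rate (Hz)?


Decimation reduces the sample rate:
fs_out = fs_in / M
       = 384000 / 5
       = 76800.0 Hz

76800.0 Hz


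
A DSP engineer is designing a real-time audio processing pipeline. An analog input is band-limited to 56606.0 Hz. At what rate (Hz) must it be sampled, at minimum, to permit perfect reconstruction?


The Nyquist rate is twice the maximum frequency component.
fs_min = 2 * fmax
      = 2 * 56606.0
      = 113212.0 Hz

113212.0


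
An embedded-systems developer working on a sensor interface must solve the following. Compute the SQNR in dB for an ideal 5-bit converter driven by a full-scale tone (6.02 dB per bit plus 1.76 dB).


Theoretical SNR for a full-scale sinusoid:
SNR = 6.02 * N + 1.76
    = 6.02 * 5 + 1.76
    = 30.1 + 1.76
    = 31.86 dB

31.86 dB


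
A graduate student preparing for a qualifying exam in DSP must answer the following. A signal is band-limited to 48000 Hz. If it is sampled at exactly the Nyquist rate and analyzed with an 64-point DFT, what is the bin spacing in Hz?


Step 1 — Nyquist sampling rate:
fs = 2 * fmax = 2 * 48000 = 96000 Hz

Step 2 — DFT bin spacing:
df = fs / N = 96000 / 64 = 1500.0 Hz

1500.0 Hz


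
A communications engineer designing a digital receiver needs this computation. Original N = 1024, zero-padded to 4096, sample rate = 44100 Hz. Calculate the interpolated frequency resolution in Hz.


Frequency resolution after zero-padding:
N_padded = 1024 * 4 = 4096
df = fs / N_padded
   = 44100 / 4096
   = 10.7666 Hz

10.7666 Hz


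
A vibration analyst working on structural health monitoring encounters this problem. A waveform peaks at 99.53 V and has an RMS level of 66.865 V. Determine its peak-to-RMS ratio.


Crest factor is the ratio of peak to RMS:
CF = V_peak / V_rms
   = 99.53 / 66.865
   = 1.4885

1.4885


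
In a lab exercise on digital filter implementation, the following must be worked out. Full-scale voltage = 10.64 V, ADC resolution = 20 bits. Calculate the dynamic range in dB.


Dynamic range from full-scale to LSB:
V_min = V_max / 2^bits = 10.64 / 2^20
DR = 20 * log10(V_max / V_min)
   = 20 * log10(2^20)
   = 20 * 20 * log10(2)
   = 120.41 dB

120.41 dB


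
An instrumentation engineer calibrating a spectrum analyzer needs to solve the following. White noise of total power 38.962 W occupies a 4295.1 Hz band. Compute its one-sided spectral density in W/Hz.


Power spectral density:
PSD = P / BW
    = 38.962 / 4295.1
    = 0.00907127 W/Hz

0.00907127 W/Hz


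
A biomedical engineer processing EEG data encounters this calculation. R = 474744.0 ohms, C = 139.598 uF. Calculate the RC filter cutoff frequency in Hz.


Cutoff frequency of a first-order RC filter:
fc = 1 / (2 * pi * R * C)
C = 139.598 uF = 0.000139598 F
fc = 1 / (2 * pi * 474744.0 * 0.000139598)
   = 1 / 416.40750594679
   = 0.002401 Hz

0.002401 Hz


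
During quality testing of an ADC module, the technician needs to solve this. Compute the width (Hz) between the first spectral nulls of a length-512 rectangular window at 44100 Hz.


Main lobe width for a rectangular window:
Width = 2 * fs / N
      = 2 * 44100 / 512
      = 88200 / 512
      = 172.266 Hz

172.266 Hz


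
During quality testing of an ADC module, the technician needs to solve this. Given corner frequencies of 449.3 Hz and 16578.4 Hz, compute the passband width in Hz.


Bandwidth is the difference of -3dB frequencies:
BW = f_high - f_low
   = 16578.4 - 449.3
   = 16129.1 Hz

16129.1 Hz


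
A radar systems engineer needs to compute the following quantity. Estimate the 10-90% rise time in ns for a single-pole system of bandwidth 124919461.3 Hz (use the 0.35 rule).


Rise time from bandwidth relationship:
tr = 0.35 / BW
   = 0.35 / 124919461.3
   = 2.80180523e-09 s
   = 2.8018 ns

2.8018 ns


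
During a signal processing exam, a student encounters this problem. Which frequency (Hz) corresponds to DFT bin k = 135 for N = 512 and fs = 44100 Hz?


Frequency of DFT bin k:
f_k = k * fs / N
    = 135 * 44100 / 512
    = 5953500 / 512
    = 11627.93 Hz

11627.93 Hz


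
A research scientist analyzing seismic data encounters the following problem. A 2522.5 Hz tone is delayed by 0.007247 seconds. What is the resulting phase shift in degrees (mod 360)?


Phase shift from frequency and time delay:
phi = 360 * f * t_delay
    = 360 * 2522.5 * 0.007247
    = 6581.0 degrees
    mod 360 = 101.0 degrees

101.0 degrees


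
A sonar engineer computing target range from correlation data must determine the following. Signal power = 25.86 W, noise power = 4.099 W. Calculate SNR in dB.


SNR in decibels:
SNR = 10 * log10(Ps / Pn)
    = 10 * log10(25.86 / 4.099)
    = 10 * log10(6.3089)
    = 10 * 0.8
    = 8.0 dB

8.0 dB


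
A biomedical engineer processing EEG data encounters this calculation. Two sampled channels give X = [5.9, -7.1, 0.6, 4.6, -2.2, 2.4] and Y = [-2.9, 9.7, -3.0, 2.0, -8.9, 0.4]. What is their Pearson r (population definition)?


Pearson correlation coefficient (population):
r = cov(X,Y) / (std(X) * std(Y))
Mean X = 0.7, Mean Y = -0.45
Cov(X,Y) = -9.358333
Std(X) = 4.366539, Std(Y) = 5.681182
r = -0.3772

-0.3772


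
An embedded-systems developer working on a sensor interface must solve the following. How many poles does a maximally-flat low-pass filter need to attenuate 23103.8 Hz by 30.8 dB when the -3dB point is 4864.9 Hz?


Butterworth filter order formula:
n = log10(10^(A/10) - 1) / (2 * log10(f_stop/f_pass))
10^(30.8/10) - 1 = 1201.2644
f_stop/f_pass = 23103.8 / 4864.9 = 4.7491
n = 2.2758 -> ceil = 3

3


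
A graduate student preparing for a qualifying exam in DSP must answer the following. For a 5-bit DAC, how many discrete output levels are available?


Number of quantization levels = 2^N
= 2^5
= 32

32


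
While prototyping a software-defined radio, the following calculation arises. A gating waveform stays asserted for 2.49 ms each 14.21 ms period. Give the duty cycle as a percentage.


Duty cycle as a percentage:
DC = (t_on / T) * 100
   = (2.49 / 14.21) * 100
   = 0.175229 * 100
   = 17.52 %

17.52 %


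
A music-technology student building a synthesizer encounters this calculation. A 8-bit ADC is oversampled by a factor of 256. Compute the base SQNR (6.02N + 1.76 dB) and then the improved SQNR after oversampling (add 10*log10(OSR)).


Step 1 — baseline SQNR at Nyquist:
SQNR_base = 6.02*N + 1.76
          = 6.02*8 + 1.76
          = 49.92 dB

Step 2 — oversampling processing gain:
G = 10*log10(OSR) = 10*log10(256) = 24.08 dB

Step 3 — total:
SQNR_total = 49.92 + 24.08 = 74.0 dB

Base SQNR = 49.92 dB; oversampled SQNR = 74.0 dB


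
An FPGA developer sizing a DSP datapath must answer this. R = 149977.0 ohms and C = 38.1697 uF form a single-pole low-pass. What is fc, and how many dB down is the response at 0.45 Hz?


Step 1 — cutoff frequency:
fc = 1 / (2*pi*R*C)
C = 38.1697 uF = 3.81697e-05 F
fc = 1 / (2*pi*149977.0*3.81697e-05)
   = 0.027802 Hz

Step 2 — magnitude at f = 0.45 Hz:
|H(f)| = 1 / sqrt(1 + (f/fc)^2)
f/fc = 0.45 / 0.027802 = 16.185886
|H| = 1 / sqrt(1 + 261.982906) = 0.0616646
|H|_dB = 20*log10(0.0616646) = -24.2 dB

fc = 0.027802 Hz; |H(0.45 Hz)| = -24.2 dB


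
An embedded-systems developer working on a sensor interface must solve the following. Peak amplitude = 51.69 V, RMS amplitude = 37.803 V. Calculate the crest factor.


Crest factor is the ratio of peak to RMS:
CF = V_peak / V_rms
   = 51.69 / 37.803
   = 1.3674

1.3674


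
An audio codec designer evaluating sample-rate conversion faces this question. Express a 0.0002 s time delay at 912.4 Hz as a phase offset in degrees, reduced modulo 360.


Phase shift from frequency and time delay:
phi = 360 * f * t_delay
    = 360 * 912.4 * 0.0002
    = 65.69 degrees
    mod 360 = 65.69 degrees

65.69 degrees


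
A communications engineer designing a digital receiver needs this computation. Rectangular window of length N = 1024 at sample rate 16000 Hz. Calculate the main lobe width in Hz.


Main lobe width for a rectangular window:
Width = 2 * fs / N
      = 2 * 16000 / 1024
      = 32000 / 1024
      = 31.25 Hz

31.25 Hz


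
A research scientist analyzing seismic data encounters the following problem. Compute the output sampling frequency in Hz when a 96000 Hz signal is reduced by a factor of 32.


Decimation reduces the sample rate:
fs_out = fs_in / M
       = 96000 / 32
       = 3000.0 Hz

3000.0 Hz


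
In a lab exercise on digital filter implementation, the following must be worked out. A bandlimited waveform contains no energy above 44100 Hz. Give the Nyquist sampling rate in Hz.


The Nyquist rate is twice the maximum frequency component.
fs_min = 2 * fmax
      = 2 * 44100
      = 88200 Hz

88200


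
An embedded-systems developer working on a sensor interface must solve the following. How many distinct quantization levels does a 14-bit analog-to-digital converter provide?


Number of quantization levels = 2^N
= 2^14
= 16384

16384


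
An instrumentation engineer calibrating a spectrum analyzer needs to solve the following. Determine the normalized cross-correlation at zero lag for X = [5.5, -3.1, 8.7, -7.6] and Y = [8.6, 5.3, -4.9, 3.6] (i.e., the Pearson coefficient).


Pearson correlation coefficient (population):
r = cov(X,Y) / (std(X) * std(Y))
Mean X = 0.875, Mean Y = 3.15
Cov(X,Y) = -12.53625
Std(X) = 6.523946, Std(Y) = 4.983222
r = -0.3856

-0.3856


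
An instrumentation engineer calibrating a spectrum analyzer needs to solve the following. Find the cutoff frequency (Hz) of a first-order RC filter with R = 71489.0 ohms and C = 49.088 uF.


Cutoff frequency of a first-order RC filter:
fc = 1 / (2 * pi * R * C)
C = 49.088 uF = 4.9088e-05 F
fc = 1 / (2 * pi * 71489.0 * 4.9088e-05)
   = 1 / 22.049280806653
   = 0.045353 Hz

0.045353 Hz


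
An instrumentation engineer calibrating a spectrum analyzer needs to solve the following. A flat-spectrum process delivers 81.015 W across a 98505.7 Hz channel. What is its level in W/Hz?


Power spectral density:
PSD = P / BW
    = 81.015 / 98505.7
    = 0.00082244 W/Hz

0.00082244 W/Hz


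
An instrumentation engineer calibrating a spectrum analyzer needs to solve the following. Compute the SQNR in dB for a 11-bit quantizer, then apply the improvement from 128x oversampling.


Step 1 — baseline SQNR at Nyquist:
SQNR_base = 6.02*N + 1.76
          = 6.02*11 + 1.76
          = 67.98 dB

Step 2 — oversampling processing gain:
G = 10*log10(OSR) = 10*log10(128) = 21.07 dB

Step 3 — total:
SQNR_total = 67.98 + 21.07 = 89.05 dB

Base SQNR = 67.98 dB; oversampled SQNR = 89.05 dB


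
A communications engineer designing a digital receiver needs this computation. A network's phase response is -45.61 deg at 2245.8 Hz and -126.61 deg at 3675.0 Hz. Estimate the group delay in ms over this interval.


Group delay from phase difference:
tau = -d(phi)/d(omega)
d(phi) = -81.0 deg = -1.413717 rad
d(omega) = 2*pi*(3675.0 - 2245.8) = 8979.9284 rad/s
tau = -(-1.413717) / 8979.9284
    = 0.1574 ms

0.1574 ms


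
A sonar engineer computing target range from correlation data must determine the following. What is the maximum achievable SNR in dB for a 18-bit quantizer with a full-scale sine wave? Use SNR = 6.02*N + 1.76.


Theoretical SNR for a full-scale sinusoid:
SNR = 6.02 * N + 1.76
    = 6.02 * 18 + 1.76
    = 108.36 + 1.76
    = 110.12 dB

110.12 dB


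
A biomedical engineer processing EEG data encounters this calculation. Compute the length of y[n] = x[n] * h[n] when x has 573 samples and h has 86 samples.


Linear convolution output length:
L = N + M - 1
  = 573 + 86 - 1
  = 658 samples

658


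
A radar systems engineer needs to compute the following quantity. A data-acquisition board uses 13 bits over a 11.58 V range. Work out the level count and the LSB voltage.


Step 1 — number of quantization levels:
L = 2^N = 2^13 = 8192

Step 2 — LSB step size:
delta = Vfs / L
      = 11.58 / 8192
      = 0.00141357 V

Levels = 8192; step size = 0.00141357 V


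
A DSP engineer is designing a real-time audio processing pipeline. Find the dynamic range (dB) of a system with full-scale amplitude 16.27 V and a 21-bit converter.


Dynamic range from full-scale to LSB:
V_min = V_max / 2^bits = 16.27 / 2^21
DR = 20 * log10(V_max / V_min)
   = 20 * log10(2^21)
   = 20 * 21 * log10(2)
   = 126.43 dB

126.43 dB


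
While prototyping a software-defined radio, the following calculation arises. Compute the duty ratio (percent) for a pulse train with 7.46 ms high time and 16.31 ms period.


Duty cycle as a percentage:
DC = (t_on / T) * 100
   = (7.46 / 16.31) * 100
   = 0.457388 * 100
   = 45.74 %

45.74 %


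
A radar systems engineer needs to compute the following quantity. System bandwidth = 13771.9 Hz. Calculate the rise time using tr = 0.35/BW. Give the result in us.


Rise time from bandwidth relationship:
tr = 0.35 / BW
   = 0.35 / 13771.9
   = 2.541406778e-05 s
   = 25.4141 us

25.4141 us


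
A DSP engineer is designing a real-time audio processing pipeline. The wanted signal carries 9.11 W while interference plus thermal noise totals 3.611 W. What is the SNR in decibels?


SNR in decibels:
SNR = 10 * log10(Ps / Pn)
    = 10 * log10(9.11 / 3.611)
    = 10 * log10(2.5228)
    = 10 * 0.4019
    = 4.02 dB

4.02 dB


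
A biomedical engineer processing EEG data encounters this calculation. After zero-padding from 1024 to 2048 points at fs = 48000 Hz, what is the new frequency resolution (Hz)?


Frequency resolution after zero-padding:
N_padded = 1024 * 2 = 2048
df = fs / N_padded
   = 48000 / 2048
   = 23.4375 Hz

23.4375 Hz


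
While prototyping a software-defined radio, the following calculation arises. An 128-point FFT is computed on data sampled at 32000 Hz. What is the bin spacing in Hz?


DFT frequency resolution:
df = fs / N
   = 32000 / 128
   = 250.0 Hz

250.0 Hz


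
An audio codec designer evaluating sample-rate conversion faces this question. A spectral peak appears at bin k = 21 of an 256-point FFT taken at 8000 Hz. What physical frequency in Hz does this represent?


Frequency of DFT bin k:
f_k = k * fs / N
    = 21 * 8000 / 256
    = 168000 / 256
    = 656.25 Hz

656.25 Hz


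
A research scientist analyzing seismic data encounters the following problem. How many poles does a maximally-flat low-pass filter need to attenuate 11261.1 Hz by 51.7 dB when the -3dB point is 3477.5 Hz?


Butterworth filter order formula:
n = log10(10^(A/10) - 1) / (2 * log10(f_stop/f_pass))
10^(51.7/10) - 1 = 147909.8388
f_stop/f_pass = 11261.1 / 3477.5 = 3.2383
n = 5.0655 -> ceil = 6

6


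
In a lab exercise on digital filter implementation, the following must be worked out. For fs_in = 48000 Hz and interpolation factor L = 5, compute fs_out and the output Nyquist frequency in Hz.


Step 1 — output sample rate after interpolation by L:
fs_out = L * fs_in = 5 * 48000 = 240000 Hz

Step 2 — Nyquist frequency of the output stream:
f_Nyq = fs_out / 2 = 240000 / 2 = 120000.0 Hz

fs_out = 240000 Hz; f_Nyquist = 120000.0 Hz
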